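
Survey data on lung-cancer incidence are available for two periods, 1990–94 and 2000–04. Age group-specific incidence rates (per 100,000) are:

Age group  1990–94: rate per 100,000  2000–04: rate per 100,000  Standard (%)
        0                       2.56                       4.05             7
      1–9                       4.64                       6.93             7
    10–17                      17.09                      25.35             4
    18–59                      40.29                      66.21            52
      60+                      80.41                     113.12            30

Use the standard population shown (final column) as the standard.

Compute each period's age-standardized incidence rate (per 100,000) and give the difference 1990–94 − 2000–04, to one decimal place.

-23.9

Standard weights: 0.07, 0.07, 0.04, 0.52, 0.30.
1990–94: 0.0700×2.56 + 0.0700×4.64 + 0.0400×17.09 + 0.5200×40.29 + 0.3000×80.41 = 46.2614 per 100,000.
2000–04: 0.0700×4.05 + 0.0700×6.93 + 0.0400×25.35 + 0.5200×66.21 + 0.3000×113.12 = 70.1478 per 100,000.
Difference = 46.2614 − 70.1478 = -23.8864.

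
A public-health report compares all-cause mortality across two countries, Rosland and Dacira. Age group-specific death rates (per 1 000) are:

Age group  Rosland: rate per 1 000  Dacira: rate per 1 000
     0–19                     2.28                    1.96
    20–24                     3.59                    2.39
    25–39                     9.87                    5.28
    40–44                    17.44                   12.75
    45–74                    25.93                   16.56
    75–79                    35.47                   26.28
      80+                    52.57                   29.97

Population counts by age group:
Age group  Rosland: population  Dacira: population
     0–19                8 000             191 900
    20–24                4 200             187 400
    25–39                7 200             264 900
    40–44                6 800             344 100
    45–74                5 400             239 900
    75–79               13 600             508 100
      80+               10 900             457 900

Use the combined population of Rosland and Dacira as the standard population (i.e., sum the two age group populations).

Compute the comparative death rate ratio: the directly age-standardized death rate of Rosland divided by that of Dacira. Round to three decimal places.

Combined standard total = 2 250 300; weights = 0.0888, 0.0851, 0.1209, 0.1559, 0.1090, 0.2318, 0.2083.
Rosland: 0.0888×2.28 + 0.0851×3.59 + 0.1209×9.87 + 0.1559×17.44 + 0.1090×25.93 + 0.2318×35.47 + 0.2083×52.57 = 26.4227 per 1 000.
Dacira: 0.0888×1.96 + 0.0851×2.39 + 0.1209×5.28 + 0.1559×12.75 + 0.1090×16.56 + 0.2318×26.28 + 0.2083×29.97 = 17.1456 per 1 000.
Ratio = 26.4227 ÷ 17.1456 = 1.54108.

1.541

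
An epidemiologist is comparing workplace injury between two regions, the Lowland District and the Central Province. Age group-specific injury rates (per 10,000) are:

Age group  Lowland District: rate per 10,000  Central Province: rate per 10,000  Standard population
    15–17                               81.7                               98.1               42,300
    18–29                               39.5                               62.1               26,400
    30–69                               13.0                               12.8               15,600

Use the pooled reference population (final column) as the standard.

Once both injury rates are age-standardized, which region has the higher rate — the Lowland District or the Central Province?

Central Province

Standard total = 84,300; weights = 0.5018, 0.3132, 0.1851.
The Lowland District: 0.5018×81.7 + 0.3132×39.5 + 0.1851×13.0 = 55.7712 per 10,000.
The Central Province: 0.5018×98.1 + 0.3132×62.1 + 0.1851×12.8 = 71.0409 per 10,000.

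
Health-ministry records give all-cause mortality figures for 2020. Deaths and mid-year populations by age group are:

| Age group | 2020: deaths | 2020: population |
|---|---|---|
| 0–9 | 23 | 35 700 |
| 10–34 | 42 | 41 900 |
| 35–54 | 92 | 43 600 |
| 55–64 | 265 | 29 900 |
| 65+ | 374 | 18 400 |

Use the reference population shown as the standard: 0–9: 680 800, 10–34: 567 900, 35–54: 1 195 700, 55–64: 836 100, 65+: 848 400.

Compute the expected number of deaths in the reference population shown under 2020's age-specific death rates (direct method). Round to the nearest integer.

28186

Age-specific rates per 100 000 for 2020: 64.43, 100.24, 211.01, 886.29, 2032.61.
Expected deaths = Σ (standard pop × age-specific rate ÷ 100 000)
= 680 800×64.43/100 000 + 567 900×100.24/100 000 + 1 195 700×211.01/100 000 + 836 100×886.29/100 000 + 848 400×2032.61/100 000
= 438.61 + 569.26 + 2523.04 + 7410.25 + 17244.65 = 28185.81.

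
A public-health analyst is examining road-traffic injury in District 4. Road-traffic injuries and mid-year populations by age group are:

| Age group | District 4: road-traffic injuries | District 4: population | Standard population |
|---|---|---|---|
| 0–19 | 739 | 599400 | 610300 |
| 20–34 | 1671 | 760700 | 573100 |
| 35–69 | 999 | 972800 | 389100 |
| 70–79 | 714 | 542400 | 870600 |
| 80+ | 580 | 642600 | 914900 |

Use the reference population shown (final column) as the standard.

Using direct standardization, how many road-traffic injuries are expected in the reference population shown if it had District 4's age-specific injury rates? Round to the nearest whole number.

Age-specific rates per 100000 for District 4: 123.29, 219.67, 102.69, 131.64, 90.26.
Expected road-traffic injuries = Σ (standard pop × age-specific rate ÷ 100000)
= 610300×123.29/100000 + 573100×219.67/100000 + 389100×102.69/100000 + 870600×131.64/100000 + 914900×90.26/100000
= 752.44 + 1258.91 + 399.58 + 1146.03 + 825.77 = 4382.73.

4383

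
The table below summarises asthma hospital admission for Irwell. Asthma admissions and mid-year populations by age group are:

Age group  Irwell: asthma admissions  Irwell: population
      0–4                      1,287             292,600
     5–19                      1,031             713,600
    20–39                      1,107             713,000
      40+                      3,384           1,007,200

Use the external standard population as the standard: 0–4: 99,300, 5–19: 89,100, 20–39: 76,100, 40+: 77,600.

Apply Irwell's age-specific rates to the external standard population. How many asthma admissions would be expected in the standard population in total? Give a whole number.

944

Age-specific rates per 10,000 for Irwell: 43.98, 14.45, 15.53, 33.60.
Expected asthma admissions = Σ (standard pop × age-specific rate ÷ 10,000)
= 99,300×43.98/10,000 + 89,100×14.45/10,000 + 76,100×15.53/10,000 + 77,600×33.60/10,000
= 436.77 + 128.73 + 118.15 + 260.72 = 944.37.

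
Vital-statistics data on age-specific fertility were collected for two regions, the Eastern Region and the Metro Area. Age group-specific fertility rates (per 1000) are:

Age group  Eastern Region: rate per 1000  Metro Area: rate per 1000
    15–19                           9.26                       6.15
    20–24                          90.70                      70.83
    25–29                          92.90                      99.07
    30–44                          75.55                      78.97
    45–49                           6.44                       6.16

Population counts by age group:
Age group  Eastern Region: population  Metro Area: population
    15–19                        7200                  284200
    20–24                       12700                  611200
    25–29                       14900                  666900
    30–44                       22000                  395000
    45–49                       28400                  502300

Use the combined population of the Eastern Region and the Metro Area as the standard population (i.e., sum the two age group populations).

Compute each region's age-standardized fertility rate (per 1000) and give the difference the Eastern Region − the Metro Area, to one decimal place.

3.1

Combined standard total = 2544800; weights = 0.1145, 0.2452, 0.2679, 0.1639, 0.2085.
The Eastern Region: 0.1145×9.26 + 0.2452×90.70 + 0.2679×92.90 + 0.1639×75.55 + 0.2085×6.44 = 61.9095 per 1000.
The Metro Area: 0.1145×6.15 + 0.2452×70.83 + 0.2679×99.07 + 0.1639×78.97 + 0.2085×6.16 = 58.8370 per 1000.
Difference = 61.9095 − 58.8370 = 3.0725.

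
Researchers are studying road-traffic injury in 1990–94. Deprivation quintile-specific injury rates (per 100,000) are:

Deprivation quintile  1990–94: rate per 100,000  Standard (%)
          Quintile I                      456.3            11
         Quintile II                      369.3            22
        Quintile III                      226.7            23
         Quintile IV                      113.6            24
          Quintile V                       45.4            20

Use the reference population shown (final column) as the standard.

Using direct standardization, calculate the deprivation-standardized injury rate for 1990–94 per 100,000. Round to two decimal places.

Standard weights: 0.11, 0.22, 0.23, 0.24, 0.20.
Standardized rate: 0.1100×456.3 + 0.2200×369.3 + 0.2300×226.7 + 0.2400×113.6 + 0.2000×45.4 = 219.9240 per 100,000.

219.92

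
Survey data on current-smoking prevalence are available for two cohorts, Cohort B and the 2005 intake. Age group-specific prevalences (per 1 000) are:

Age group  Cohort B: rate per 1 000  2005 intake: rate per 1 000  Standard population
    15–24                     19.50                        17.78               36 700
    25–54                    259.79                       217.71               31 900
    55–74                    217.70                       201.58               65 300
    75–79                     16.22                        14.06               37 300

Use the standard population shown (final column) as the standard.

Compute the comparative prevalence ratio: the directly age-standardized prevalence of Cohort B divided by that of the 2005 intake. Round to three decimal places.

1.119

Standard total = 171 200; weights = 0.2144, 0.1863, 0.3814, 0.2179.
Cohort B: 0.2144×19.50 + 0.1863×259.79 + 0.3814×217.70 + 0.2179×16.22 = 139.1575 per 1 000.
The 2005 intake: 0.2144×17.78 + 0.1863×217.71 + 0.3814×201.58 + 0.2179×14.06 = 124.3288 per 1 000.
Ratio = 139.1575 ÷ 124.3288 = 1.11927.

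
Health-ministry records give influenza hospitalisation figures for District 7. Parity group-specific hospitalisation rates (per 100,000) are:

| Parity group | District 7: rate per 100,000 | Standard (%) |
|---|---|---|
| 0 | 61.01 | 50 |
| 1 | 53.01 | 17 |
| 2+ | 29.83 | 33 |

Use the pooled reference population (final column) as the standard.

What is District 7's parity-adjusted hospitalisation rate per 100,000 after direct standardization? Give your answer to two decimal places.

Standard weights: 0.50, 0.17, 0.33.
Standardized rate: 0.5000×61.01 + 0.1700×53.01 + 0.3300×29.83 = 49.3606 per 100,000.

49.36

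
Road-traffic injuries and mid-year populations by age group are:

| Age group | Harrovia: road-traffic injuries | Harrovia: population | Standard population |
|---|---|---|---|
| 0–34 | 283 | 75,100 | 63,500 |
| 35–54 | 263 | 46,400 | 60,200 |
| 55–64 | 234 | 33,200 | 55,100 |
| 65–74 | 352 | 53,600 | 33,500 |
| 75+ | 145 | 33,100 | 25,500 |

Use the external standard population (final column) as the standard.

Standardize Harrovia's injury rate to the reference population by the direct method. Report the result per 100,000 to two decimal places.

Age-specific rates per 100,000 for Harrovia: 376.83, 566.81, 704.82, 656.72, 438.07.
Standard total = 237,800; weights = 0.2670, 0.2532, 0.2317, 0.1409, 0.1072.
Standardized rate: 0.2670×376.83 + 0.2532×566.81 + 0.2317×704.82 + 0.1409×656.72 + 0.1072×438.07 = 546.9175 per 100,000.

546.92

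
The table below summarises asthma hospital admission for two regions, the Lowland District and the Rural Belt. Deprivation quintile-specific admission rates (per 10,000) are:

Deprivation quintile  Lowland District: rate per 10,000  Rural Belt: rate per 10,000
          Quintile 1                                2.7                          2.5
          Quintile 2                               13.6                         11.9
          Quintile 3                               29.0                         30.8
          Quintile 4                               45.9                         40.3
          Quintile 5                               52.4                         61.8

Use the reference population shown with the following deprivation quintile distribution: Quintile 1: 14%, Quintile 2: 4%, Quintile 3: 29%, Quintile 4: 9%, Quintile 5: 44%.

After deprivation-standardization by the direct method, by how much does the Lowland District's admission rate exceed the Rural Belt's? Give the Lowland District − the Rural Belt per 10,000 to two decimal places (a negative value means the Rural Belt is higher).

-4.06

Standard weights: 0.14, 0.04, 0.29, 0.09, 0.44.
The Lowland District: 0.1400×2.7 + 0.0400×13.6 + 0.2900×29.0 + 0.0900×45.9 + 0.4400×52.4 = 36.5190 per 10,000.
The Rural Belt: 0.1400×2.5 + 0.0400×11.9 + 0.2900×30.8 + 0.0900×40.3 + 0.4400×61.8 = 40.5770 per 10,000.
Difference = 36.5190 − 40.5770 = -4.0580.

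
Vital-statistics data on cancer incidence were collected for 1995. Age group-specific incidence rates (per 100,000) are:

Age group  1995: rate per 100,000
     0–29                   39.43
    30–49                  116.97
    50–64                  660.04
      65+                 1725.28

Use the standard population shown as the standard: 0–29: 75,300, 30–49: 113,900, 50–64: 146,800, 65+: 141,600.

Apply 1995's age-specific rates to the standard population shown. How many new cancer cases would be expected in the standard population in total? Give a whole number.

Expected new cancer cases = Σ (standard pop × age-specific rate ÷ 100,000)
= 75,300×39.43/100,000 + 113,900×116.97/100,000 + 146,800×660.04/100,000 + 141,600×1725.28/100,000
= 29.69 + 133.23 + 968.94 + 2443.00 = 3574.85.

3575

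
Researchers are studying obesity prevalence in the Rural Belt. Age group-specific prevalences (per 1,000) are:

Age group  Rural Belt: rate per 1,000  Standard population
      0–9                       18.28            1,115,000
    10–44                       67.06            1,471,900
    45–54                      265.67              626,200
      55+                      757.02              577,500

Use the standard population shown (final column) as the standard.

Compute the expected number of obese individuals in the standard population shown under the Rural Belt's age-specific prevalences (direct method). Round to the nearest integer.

Expected obese individuals = Σ (standard pop × age-specific rate ÷ 1,000)
= 1,115,000×18.28/1,000 + 1,471,900×67.06/1,000 + 626,200×265.67/1,000 + 577,500×757.02/1,000
= 20382.20 + 98705.61 + 166362.55 + 437179.05 = 722629.42.

722629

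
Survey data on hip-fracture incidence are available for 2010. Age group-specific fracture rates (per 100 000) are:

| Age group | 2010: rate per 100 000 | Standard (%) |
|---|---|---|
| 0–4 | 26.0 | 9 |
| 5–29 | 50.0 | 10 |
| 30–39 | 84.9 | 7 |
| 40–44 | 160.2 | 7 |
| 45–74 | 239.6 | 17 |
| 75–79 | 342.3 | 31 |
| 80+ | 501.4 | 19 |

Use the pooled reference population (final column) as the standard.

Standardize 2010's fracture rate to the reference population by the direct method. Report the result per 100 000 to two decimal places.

266.61

Standard weights: 0.09, 0.10, 0.07, 0.07, 0.17, 0.31, 0.19.
Standardized rate: 0.0900×26.0 + 0.1000×50.0 + 0.0700×84.9 + 0.0700×160.2 + 0.1700×239.6 + 0.3100×342.3 + 0.1900×501.4 = 266.6080 per 100 000.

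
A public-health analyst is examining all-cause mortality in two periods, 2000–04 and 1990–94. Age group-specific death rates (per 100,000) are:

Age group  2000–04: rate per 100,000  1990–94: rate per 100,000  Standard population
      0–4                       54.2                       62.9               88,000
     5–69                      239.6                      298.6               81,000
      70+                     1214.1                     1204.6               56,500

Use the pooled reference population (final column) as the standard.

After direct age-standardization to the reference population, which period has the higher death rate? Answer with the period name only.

Standard total = 225,500; weights = 0.3902, 0.3592, 0.2506.
2000–04: 0.3902×54.2 + 0.3592×239.6 + 0.2506×1214.1 = 411.4140 per 100,000.
1990–94: 0.3902×62.9 + 0.3592×298.6 + 0.2506×1204.6 = 433.6217 per 100,000.

1990–94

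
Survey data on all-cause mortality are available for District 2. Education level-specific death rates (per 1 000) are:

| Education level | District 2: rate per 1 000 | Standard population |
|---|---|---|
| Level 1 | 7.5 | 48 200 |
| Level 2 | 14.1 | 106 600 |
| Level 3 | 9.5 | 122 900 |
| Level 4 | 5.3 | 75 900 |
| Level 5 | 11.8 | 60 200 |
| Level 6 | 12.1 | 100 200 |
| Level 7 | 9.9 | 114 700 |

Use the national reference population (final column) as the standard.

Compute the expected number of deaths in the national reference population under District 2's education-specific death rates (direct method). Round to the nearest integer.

Expected deaths = Σ (standard pop × education-specific rate ÷ 1 000)
= 48 200×7.5/1 000 + 106 600×14.1/1 000 + 122 900×9.5/1 000 + 75 900×5.3/1 000 + 60 200×11.8/1 000 + 100 200×12.1/1 000 + 114 700×9.9/1 000
= 361.50 + 1503.06 + 1167.55 + 402.27 + 710.36 + 1212.42 + 1135.53 = 6492.69.

6493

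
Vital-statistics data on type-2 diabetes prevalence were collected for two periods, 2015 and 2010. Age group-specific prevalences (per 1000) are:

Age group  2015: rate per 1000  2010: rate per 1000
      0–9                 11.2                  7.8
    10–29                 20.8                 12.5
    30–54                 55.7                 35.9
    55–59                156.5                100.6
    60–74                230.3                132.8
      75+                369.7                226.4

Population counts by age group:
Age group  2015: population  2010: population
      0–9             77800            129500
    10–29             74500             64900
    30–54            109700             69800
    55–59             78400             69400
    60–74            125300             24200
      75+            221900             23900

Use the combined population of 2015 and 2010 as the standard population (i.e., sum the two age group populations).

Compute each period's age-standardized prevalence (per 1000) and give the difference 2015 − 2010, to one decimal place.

59.4

Combined standard total = 1069300; weights = 0.1939, 0.1304, 0.1679, 0.1382, 0.1398, 0.2299.
2015: 0.1939×11.2 + 0.1304×20.8 + 0.1679×55.7 + 0.1382×156.5 + 0.1398×230.3 + 0.2299×369.7 = 153.0461 per 1000.
2010: 0.1939×7.8 + 0.1304×12.5 + 0.1679×35.9 + 0.1382×100.6 + 0.1398×132.8 + 0.2299×226.4 = 93.6827 per 1000.
Difference = 153.0461 − 93.6827 = 59.3635.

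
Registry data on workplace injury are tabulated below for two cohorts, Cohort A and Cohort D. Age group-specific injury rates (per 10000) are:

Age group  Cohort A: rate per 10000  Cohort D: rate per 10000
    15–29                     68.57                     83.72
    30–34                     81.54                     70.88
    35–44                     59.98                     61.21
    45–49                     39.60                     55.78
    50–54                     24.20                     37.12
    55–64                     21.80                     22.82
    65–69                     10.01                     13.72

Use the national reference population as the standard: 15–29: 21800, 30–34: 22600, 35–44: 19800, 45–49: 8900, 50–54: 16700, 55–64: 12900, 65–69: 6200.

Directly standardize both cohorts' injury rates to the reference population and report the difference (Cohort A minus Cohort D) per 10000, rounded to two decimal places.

-4.68

Standard total = 108900; weights = 0.2002, 0.2075, 0.1818, 0.0817, 0.1534, 0.1185, 0.0569.
Cohort A: 0.2002×68.57 + 0.2075×81.54 + 0.1818×59.98 + 0.0817×39.60 + 0.1534×24.20 + 0.1185×21.80 + 0.0569×10.01 = 51.6538 per 10000.
Cohort D: 0.2002×83.72 + 0.2075×70.88 + 0.1818×61.21 + 0.0817×55.78 + 0.1534×37.12 + 0.1185×22.82 + 0.0569×13.72 = 56.3336 per 10000.
Difference = 51.6538 − 56.3336 = -4.6798.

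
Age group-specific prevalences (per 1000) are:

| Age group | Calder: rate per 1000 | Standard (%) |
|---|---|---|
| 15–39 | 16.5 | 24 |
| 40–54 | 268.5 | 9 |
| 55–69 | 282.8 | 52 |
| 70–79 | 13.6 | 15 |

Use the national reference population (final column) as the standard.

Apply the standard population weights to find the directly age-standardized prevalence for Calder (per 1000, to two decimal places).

Standard weights: 0.24, 0.09, 0.52, 0.15.
Standardized rate: 0.2400×16.5 + 0.0900×268.5 + 0.5200×282.8 + 0.1500×13.6 = 177.2210 per 1000.

177.22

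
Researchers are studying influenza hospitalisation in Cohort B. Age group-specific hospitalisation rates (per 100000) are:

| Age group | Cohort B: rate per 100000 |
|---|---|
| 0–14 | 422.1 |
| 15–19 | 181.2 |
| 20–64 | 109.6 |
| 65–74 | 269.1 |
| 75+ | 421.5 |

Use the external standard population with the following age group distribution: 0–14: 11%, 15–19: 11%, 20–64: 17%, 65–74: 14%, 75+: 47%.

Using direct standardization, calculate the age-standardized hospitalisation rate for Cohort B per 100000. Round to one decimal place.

Standard weights: 0.11, 0.11, 0.17, 0.14, 0.47.
Standardized rate: 0.1100×422.1 + 0.1100×181.2 + 0.1700×109.6 + 0.1400×269.1 + 0.4700×421.5 = 320.7740 per 100000.

320.8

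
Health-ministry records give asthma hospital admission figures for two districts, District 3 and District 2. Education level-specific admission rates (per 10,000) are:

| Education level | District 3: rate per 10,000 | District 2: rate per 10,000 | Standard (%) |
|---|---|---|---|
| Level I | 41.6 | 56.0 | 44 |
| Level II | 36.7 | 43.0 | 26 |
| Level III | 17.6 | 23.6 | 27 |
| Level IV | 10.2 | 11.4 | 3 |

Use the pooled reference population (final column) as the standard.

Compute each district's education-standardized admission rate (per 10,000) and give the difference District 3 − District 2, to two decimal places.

-9.63

Standard weights: 0.44, 0.26, 0.27, 0.03.
District 3: 0.4400×41.6 + 0.2600×36.7 + 0.2700×17.6 + 0.0300×10.2 = 32.9040 per 10,000.
District 2: 0.4400×56.0 + 0.2600×43.0 + 0.2700×23.6 + 0.0300×11.4 = 42.5340 per 10,000.
Difference = 32.9040 − 42.5340 = -9.6300.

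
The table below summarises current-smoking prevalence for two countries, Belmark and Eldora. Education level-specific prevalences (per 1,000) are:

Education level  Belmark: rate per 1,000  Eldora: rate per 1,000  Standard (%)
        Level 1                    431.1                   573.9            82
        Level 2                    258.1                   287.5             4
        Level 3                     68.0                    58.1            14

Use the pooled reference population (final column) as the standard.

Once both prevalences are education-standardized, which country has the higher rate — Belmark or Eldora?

Eldora

Standard weights: 0.82, 0.04, 0.14.
Belmark: 0.8200×431.1 + 0.0400×258.1 + 0.1400×68.0 = 373.3460 per 1,000.
Eldora: 0.8200×573.9 + 0.0400×287.5 + 0.1400×58.1 = 490.2320 per 1,000.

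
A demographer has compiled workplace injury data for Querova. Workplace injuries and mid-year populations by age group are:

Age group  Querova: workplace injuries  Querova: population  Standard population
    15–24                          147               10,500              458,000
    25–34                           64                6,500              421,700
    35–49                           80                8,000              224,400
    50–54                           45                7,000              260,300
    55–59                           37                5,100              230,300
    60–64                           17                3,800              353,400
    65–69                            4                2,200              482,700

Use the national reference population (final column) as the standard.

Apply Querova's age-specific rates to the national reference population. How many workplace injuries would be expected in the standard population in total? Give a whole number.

18611

Age-specific rates per 10,000 for Querova: 140.00, 98.46, 100.00, 64.29, 72.55, 44.74, 18.18.
Expected workplace injuries = Σ (standard pop × age-specific rate ÷ 10,000)
= 458,000×140.00/10,000 + 421,700×98.46/10,000 + 224,400×100.00/10,000 + 260,300×64.29/10,000 + 230,300×72.55/10,000 + 353,400×44.74/10,000 + 482,700×18.18/10,000
= 6412.00 + 4152.12 + 2244.00 + 1673.36 + 1670.80 + 1581.00 + 877.64 = 18610.92.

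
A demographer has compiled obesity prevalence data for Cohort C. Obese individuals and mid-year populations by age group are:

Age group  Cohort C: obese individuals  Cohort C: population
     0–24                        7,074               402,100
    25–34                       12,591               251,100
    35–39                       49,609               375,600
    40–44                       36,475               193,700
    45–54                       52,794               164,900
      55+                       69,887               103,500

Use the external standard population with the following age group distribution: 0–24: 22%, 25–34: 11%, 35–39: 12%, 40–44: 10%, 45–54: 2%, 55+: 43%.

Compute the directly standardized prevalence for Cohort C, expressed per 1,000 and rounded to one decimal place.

Age-specific rates per 1,000 for Cohort C: 17.593, 50.143, 132.079, 188.307, 320.158, 675.237.
Standard weights: 0.22, 0.11, 0.12, 0.10, 0.02, 0.43.
Standardized rate: 0.2200×17.593 + 0.1100×50.143 + 0.1200×132.079 + 0.1000×188.307 + 0.0200×320.158 + 0.4300×675.237 = 340.8213 per 1,000.

340.8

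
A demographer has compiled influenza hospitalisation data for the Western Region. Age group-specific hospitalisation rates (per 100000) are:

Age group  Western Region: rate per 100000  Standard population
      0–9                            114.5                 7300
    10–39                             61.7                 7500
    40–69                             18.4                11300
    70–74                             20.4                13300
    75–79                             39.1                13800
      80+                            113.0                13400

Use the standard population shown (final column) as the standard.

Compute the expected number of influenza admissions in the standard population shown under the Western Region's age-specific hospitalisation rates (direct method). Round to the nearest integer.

Expected influenza admissions = Σ (standard pop × age-specific rate ÷ 100000)
= 7300×114.5/100000 + 7500×61.7/100000 + 11300×18.4/100000 + 13300×20.4/100000 + 13800×39.1/100000 + 13400×113.0/100000
= 8.36 + 4.63 + 2.08 + 2.71 + 5.40 + 15.14 = 38.32.

38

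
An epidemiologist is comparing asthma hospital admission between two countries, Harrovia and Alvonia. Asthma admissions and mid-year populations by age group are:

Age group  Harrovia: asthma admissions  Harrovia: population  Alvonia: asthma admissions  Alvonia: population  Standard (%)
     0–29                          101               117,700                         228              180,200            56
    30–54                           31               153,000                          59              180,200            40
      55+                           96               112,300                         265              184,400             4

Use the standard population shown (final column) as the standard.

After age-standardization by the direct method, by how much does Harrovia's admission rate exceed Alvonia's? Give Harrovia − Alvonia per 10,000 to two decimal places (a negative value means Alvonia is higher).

-3.01

Age-specific rates per 10,000 for Harrovia: 8.58, 2.03, 8.55.
For Alvonia: 12.65, 3.27, 14.37.
Standard weights: 0.56, 0.40, 0.04.
Harrovia: 0.5600×8.58 + 0.4000×2.03 + 0.0400×8.55 = 5.9578 per 10,000.
Alvonia: 0.5600×12.65 + 0.4000×3.27 + 0.0400×14.37 = 8.9700 per 10,000.
Difference = 5.9578 − 8.9700 = -3.0121.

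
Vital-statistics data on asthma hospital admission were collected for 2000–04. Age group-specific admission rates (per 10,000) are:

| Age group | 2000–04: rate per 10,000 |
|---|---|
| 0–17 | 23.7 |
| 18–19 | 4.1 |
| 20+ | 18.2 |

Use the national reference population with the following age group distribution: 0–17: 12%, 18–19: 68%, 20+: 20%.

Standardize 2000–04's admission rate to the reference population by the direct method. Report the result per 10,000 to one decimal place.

Standard weights: 0.12, 0.68, 0.20.
Standardized rate: 0.1200×23.7 + 0.6800×4.1 + 0.2000×18.2 = 9.2720 per 10,000.

9.3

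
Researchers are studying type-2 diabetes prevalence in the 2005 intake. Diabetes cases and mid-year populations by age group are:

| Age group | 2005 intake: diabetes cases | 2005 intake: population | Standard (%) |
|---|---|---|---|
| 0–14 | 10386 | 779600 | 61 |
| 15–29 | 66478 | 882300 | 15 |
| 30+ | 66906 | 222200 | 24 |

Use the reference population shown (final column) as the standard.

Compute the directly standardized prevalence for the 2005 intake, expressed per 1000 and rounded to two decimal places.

91.69

Age-specific rates per 1000 for the 2005 intake: 13.322, 75.346, 301.107.
Standard weights: 0.61, 0.15, 0.24.
Standardized rate: 0.6100×13.322 + 0.1500×75.346 + 0.2400×301.107 = 91.6942 per 1000.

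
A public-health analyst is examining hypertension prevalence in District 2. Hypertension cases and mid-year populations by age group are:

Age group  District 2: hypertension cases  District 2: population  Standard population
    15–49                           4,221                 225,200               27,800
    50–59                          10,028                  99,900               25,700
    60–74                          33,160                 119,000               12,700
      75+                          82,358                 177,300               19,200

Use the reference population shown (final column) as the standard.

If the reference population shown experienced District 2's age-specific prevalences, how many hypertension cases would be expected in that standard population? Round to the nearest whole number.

Age-specific rates per 1,000 for District 2: 18.743, 100.380, 278.655, 464.512.
Expected hypertension cases = Σ (standard pop × age-specific rate ÷ 1,000)
= 27,800×18.743/1,000 + 25,700×100.380/1,000 + 12,700×278.655/1,000 + 19,200×464.512/1,000
= 521.06 + 2579.78 + 3538.92 + 8918.63 = 15558.40.

15558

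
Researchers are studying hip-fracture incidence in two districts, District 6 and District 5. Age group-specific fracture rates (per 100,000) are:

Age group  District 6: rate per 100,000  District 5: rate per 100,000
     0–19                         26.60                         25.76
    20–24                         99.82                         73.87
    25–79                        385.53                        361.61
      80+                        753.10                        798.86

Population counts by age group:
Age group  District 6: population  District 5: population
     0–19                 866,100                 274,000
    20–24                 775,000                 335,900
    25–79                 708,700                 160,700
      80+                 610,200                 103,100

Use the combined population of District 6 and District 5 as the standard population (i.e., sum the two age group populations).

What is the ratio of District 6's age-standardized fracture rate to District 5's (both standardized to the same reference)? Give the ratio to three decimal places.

Combined standard total = 3,833,700; weights = 0.2974, 0.2898, 0.2268, 0.1861.
District 6: 0.2974×26.60 + 0.2898×99.82 + 0.2268×385.53 + 0.1861×753.10 = 264.3876 per 100,000.
District 5: 0.2974×25.76 + 0.2898×73.87 + 0.2268×361.61 + 0.1861×798.86 = 259.7078 per 100,000.
Ratio = 264.3876 ÷ 259.7078 = 1.01802.

1.018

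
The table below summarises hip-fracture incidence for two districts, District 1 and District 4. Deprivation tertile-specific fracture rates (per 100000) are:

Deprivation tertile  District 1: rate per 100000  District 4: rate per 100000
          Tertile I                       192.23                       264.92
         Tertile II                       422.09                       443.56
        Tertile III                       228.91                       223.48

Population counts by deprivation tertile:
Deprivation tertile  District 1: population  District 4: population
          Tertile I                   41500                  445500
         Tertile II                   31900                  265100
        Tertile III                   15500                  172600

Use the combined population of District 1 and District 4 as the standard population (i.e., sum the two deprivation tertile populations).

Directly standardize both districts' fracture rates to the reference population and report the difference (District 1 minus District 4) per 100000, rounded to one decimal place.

Combined standard total = 972100; weights = 0.5010, 0.3055, 0.1935.
District 1: 0.5010×192.23 + 0.3055×422.09 + 0.1935×228.91 = 269.5553 per 100000.
District 4: 0.5010×264.92 + 0.3055×443.56 + 0.1935×223.48 = 311.4802 per 100000.
Difference = 269.5553 − 311.4802 = -41.9249.

-41.9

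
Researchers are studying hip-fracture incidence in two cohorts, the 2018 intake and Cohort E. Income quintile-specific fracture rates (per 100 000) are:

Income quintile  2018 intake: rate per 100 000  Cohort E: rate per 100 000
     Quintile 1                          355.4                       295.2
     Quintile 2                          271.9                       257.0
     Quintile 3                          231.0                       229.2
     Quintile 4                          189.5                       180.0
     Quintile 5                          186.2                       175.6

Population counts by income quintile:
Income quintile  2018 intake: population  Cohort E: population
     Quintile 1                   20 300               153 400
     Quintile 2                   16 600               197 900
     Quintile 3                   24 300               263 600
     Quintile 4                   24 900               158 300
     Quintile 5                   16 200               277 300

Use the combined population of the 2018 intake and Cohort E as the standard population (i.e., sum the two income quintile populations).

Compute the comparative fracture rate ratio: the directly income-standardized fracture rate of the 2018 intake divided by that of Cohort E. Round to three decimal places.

1.074

Combined standard total = 1 152 800; weights = 0.1507, 0.1861, 0.2497, 0.1589, 0.2546.
The 2018 intake: 0.1507×355.4 + 0.1861×271.9 + 0.2497×231.0 + 0.1589×189.5 + 0.2546×186.2 = 239.3533 per 100 000.
Cohort E: 0.1507×295.2 + 0.1861×257.0 + 0.2497×229.2 + 0.1589×180.0 + 0.2546×175.6 = 222.8522 per 100 000.
Ratio = 239.3533 ÷ 222.8522 = 1.07405.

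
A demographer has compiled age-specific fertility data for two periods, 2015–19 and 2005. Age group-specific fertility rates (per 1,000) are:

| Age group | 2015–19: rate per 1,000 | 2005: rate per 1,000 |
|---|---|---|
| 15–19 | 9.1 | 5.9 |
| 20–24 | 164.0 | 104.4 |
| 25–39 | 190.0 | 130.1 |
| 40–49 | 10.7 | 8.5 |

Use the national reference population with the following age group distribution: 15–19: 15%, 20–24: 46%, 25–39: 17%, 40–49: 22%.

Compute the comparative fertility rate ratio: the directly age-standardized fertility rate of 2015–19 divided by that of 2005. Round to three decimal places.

Standard weights: 0.15, 0.46, 0.17, 0.22.
2015–19: 0.1500×9.1 + 0.4600×164.0 + 0.1700×190.0 + 0.2200×10.7 = 111.4590 per 1,000.
2005: 0.1500×5.9 + 0.4600×104.4 + 0.1700×130.1 + 0.2200×8.5 = 72.8960 per 1,000.
Ratio = 111.4590 ÷ 72.8960 = 1.52901.

1.529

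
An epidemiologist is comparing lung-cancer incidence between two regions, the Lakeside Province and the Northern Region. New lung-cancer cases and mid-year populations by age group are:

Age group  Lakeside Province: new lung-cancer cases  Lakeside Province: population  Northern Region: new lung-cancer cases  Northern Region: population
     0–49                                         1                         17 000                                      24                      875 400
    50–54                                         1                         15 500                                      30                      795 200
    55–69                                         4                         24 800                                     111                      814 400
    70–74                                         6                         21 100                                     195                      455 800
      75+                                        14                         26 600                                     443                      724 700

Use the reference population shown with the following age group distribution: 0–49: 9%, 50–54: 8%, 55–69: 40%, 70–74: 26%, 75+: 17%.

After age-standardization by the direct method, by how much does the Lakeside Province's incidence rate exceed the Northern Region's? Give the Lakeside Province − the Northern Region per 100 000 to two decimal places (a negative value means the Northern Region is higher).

Age-specific rates per 100 000 for the Lakeside Province: 5.88, 6.45, 16.13, 28.44, 52.63.
For the Northern Region: 2.74, 3.77, 13.63, 42.78, 61.13.
Standard weights: 0.09, 0.08, 0.40, 0.26, 0.17.
The Lakeside Province: 0.0900×5.88 + 0.0800×6.45 + 0.4000×16.13 + 0.2600×28.44 + 0.1700×52.63 = 23.8379 per 100 000.
The Northern Region: 0.0900×2.74 + 0.0800×3.77 + 0.4000×13.63 + 0.2600×42.78 + 0.1700×61.13 = 27.5156 per 100 000.
Difference = 23.8379 − 27.5156 = -3.6777.

-3.68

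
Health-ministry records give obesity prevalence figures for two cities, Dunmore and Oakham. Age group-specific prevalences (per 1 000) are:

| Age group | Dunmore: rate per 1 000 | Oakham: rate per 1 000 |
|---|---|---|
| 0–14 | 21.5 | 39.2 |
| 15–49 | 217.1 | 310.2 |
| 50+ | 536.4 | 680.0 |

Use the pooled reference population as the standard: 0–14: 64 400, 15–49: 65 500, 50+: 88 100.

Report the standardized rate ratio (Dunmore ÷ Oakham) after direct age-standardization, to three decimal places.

0.760

Standard total = 218 000; weights = 0.2954, 0.3005, 0.4041.
Dunmore: 0.2954×21.5 + 0.3005×217.1 + 0.4041×536.4 = 288.3555 per 1 000.
Oakham: 0.2954×39.2 + 0.3005×310.2 + 0.4041×680.0 = 379.5898 per 1 000.
Ratio = 288.3555 ÷ 379.5898 = 0.75965.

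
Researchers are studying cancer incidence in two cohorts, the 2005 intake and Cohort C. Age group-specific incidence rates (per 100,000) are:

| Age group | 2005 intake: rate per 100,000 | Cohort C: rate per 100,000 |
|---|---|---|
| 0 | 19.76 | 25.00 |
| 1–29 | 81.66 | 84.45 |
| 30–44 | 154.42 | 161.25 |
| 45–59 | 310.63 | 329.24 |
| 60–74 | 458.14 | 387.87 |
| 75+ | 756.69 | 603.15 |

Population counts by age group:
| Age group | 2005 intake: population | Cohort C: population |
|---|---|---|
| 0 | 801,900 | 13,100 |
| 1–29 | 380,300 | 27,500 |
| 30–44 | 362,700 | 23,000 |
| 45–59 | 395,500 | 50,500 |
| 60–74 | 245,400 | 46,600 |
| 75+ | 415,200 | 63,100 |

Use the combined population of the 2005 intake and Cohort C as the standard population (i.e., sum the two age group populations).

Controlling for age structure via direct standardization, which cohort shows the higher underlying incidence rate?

Combined standard total = 2,824,800; weights = 0.2885, 0.1444, 0.1365, 0.1579, 0.1034, 0.1693.
The 2005 intake: 0.2885×19.76 + 0.1444×81.66 + 0.1365×154.42 + 0.1579×310.63 + 0.1034×458.14 + 0.1693×756.69 = 263.1010 per 100,000.
Cohort C: 0.2885×25.00 + 0.1444×84.45 + 0.1365×161.25 + 0.1579×329.24 + 0.1034×387.87 + 0.1693×603.15 = 235.6250 per 100,000.
The crude rates (250.81 vs 353.52) would put Cohort C higher, but that reflects its age composition; once standardized to a common age structure, the 2005 intake has the higher underlying rate.

2005 intake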